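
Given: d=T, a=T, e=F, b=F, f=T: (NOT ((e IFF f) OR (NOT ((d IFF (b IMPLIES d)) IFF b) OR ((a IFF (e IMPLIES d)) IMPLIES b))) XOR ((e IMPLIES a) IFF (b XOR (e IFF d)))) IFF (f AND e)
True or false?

T

e IFF f = F IFF T = F
b IMPLIES d = F IMPLIES T = T
d IFF (b IMPLIES d) = T IFF T = T
(d IFF (b IMPLIES d)) IFF b = T IFF F = F
NOT ((d IFF (b IMPLIES d)) IFF b) = NOT F = T
e IMPLIES d = F IMPLIES T = T
a IFF (e IMPLIES d) = T IFF T = T
(a IFF (e IMPLIES d)) IMPLIES b = T IMPLIES F = F
NOT ((d IFF (b IMPLIES d)) IFF b) OR ((a IFF (e IMPLIES d)) IMPLIES b) = T OR F = T
(e IFF f) OR (NOT ((d IFF (b IMPLIES d)) IFF b) OR ((a IFF (e IMPLIES d)) IMPLIES b)) = F OR T = T
NOT ((e IFF f) OR (NOT ((d IFF (b IMPLIES d)) IFF b) OR ((a IFF (e IMPLIES d)) IMPLIES b))) = NOT T = F
e IMPLIES a = F IMPLIES T = T
e IFF d = F IFF T = F
b XOR (e IFF d) = F XOR F = F
(e IMPLIES a) IFF (b XOR (e IFF d)) = T IFF F = F
NOT ((e IFF f) OR (NOT ((d IFF (b IMPLIES d)) IFF b) OR ((a IFF (e IMPLIES d)) IMPLIES b))) XOR ((e IMPLIES a) IFF (b XOR (e IFF d))) = F XOR F = F
f AND e = T AND F = F
(NOT ((e IFF f) OR (NOT ((d IFF (b IMPLIES d)) IFF b) OR ((a IFF (e IMPLIES d)) IMPLIES b))) XOR ((e IMPLIES a) IFF (b XOR (e IFF d)))) IFF (f AND e) = F IFF F = T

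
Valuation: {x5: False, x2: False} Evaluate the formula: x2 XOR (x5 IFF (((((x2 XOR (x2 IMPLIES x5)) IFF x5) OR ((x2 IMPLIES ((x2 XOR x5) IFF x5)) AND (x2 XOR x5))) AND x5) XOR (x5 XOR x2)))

True

x2 IMPLIES x5 = False IMPLIES False = True
x2 XOR (x2 IMPLIES x5) = False XOR True = True
(x2 XOR (x2 IMPLIES x5)) IFF x5 = True IFF False = False
x2 XOR x5 = False XOR False = False
(x2 XOR x5) IFF x5 = False IFF False = True
x2 IMPLIES ((x2 XOR x5) IFF x5) = False IMPLIES True = True
x2 XOR x5 = False XOR False = False
(x2 IMPLIES ((x2 XOR x5) IFF x5)) AND (x2 XOR x5) = True AND False = False
((x2 XOR (x2 IMPLIES x5)) IFF x5) OR ((x2 IMPLIES ((x2 XOR x5) IFF x5)) AND (x2 XOR x5)) = False OR False = False
(((x2 XOR (x2 IMPLIES x5)) IFF x5) OR ((x2 IMPLIES ((x2 XOR x5) IFF x5)) AND (x2 XOR x5))) AND x5 = False AND False = False
x5 XOR x2 = False XOR False = False
((((x2 XOR (x2 IMPLIES x5)) IFF x5) OR ((x2 IMPLIES ((x2 XOR x5) IFF x5)) AND (x2 XOR x5))) AND x5) XOR (x5 XOR x2) = False XOR False = False
x5 IFF (((((x2 XOR (x2 IMPLIES x5)) IFF x5) OR ((x2 IMPLIES ((x2 XOR x5) IFF x5)) AND (x2 XOR x5))) AND x5) XOR (x5 XOR x2)) = False IFF False = True
x2 XOR (x5 IFF (((((x2 XOR (x2 IMPLIES x5)) IFF x5) OR ((x2 IMPLIES ((x2 XOR x5) IFF x5)) AND (x2 XOR x5))) AND x5) XOR (x5 XOR x2))) = False XOR True = True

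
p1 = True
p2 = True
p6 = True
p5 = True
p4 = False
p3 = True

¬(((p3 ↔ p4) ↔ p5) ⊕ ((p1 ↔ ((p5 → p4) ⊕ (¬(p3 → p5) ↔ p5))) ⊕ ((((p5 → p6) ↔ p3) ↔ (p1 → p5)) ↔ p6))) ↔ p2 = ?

Substituting p1=True, p2=True, p6=True, p5=True, p4=False, p3=True:
p3 ↔ p4 = True ↔ False = False
(p3 ↔ p4) ↔ p5 = False ↔ True = False
p5 → p4 = True → False = False
p3 → p5 = True → True = True
¬(p3 → p5) = ¬True = False
¬(p3 → p5) ↔ p5 = False ↔ True = False
(p5 → p4) ⊕ (¬(p3 → p5) ↔ p5) = False ⊕ False = False
p1 ↔ ((p5 → p4) ⊕ (¬(p3 → p5) ↔ p5)) = True ↔ False = False
p5 → p6 = True → True = True
(p5 → p6) ↔ p3 = True ↔ True = True
p1 → p5 = True → True = True
((p5 → p6) ↔ p3) ↔ (p1 → p5) = True ↔ True = True
(((p5 → p6) ↔ p3) ↔ (p1 → p5)) ↔ p6 = True ↔ True = True
(p1 ↔ ((p5 → p4) ⊕ (¬(p3 → p5) ↔ p5))) ⊕ ((((p5 → p6) ↔ p3) ↔ (p1 → p5)) ↔ p6) = False ⊕ True = True
((p3 ↔ p4) ↔ p5) ⊕ ((p1 ↔ ((p5 → p4) ⊕ (¬(p3 → p5) ↔ p5))) ⊕ ((((p5 → p6) ↔ p3) ↔ (p1 → p5)) ↔ p6)) = False ⊕ True = True
¬(((p3 ↔ p4) ↔ p5) ⊕ ((p1 ↔ ((p5 → p4) ⊕ (¬(p3 → p5) ↔ p5))) ⊕ ((((p5 → p6) ↔ p3) ↔ (p1 → p5)) ↔ p6))) = ¬True = False
¬(((p3 ↔ p4) ↔ p5) ⊕ ((p1 ↔ ((p5 → p4) ⊕ (¬(p3 → p5) ↔ p5))) ⊕ ((((p5 → p6) ↔ p3) ↔ (p1 → p5)) ↔ p6))) ↔ p2 = False ↔ True = False

False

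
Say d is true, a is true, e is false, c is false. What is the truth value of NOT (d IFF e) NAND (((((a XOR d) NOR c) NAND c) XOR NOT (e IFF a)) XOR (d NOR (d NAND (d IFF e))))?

d IFF e = true IFF false = false
NOT (d IFF e) = NOT false = true
a XOR d = true XOR true = false
(a XOR d) NOR c = false NOR false = true
((a XOR d) NOR c) NAND c = true NAND false = true
e IFF a = false IFF true = false
NOT (e IFF a) = NOT false = true
(((a XOR d) NOR c) NAND c) XOR NOT (e IFF a) = true XOR true = false
d IFF e = true IFF false = false
d NAND (d IFF e) = true NAND false = true
d NOR (d NAND (d IFF e)) = true NOR true = false
((((a XOR d) NOR c) NAND c) XOR NOT (e IFF a)) XOR (d NOR (d NAND (d IFF e))) = false XOR false = false
NOT (d IFF e) NAND (((((a XOR d) NOR c) NAND c) XOR NOT (e IFF a)) XOR (d NOR (d NAND (d IFF e)))) = true NAND false = true

true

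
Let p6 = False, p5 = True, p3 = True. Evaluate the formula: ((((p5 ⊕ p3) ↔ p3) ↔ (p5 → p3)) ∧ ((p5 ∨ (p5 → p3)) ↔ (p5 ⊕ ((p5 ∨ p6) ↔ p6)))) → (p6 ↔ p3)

True

p5 ⊕ p3 = True ⊕ True = False
(p5 ⊕ p3) ↔ p3 = False ↔ True = False
p5 → p3 = True → True = True
((p5 ⊕ p3) ↔ p3) ↔ (p5 → p3) = False ↔ True = False
p5 → p3 = True → True = True
p5 ∨ (p5 → p3) = True ∨ True = True
p5 ∨ p6 = True ∨ False = True
(p5 ∨ p6) ↔ p6 = True ↔ False = False
p5 ⊕ ((p5 ∨ p6) ↔ p6) = True ⊕ False = True
(p5 ∨ (p5 → p3)) ↔ (p5 ⊕ ((p5 ∨ p6) ↔ p6)) = True ↔ True = True
(((p5 ⊕ p3) ↔ p3) ↔ (p5 → p3)) ∧ ((p5 ∨ (p5 → p3)) ↔ (p5 ⊕ ((p5 ∨ p6) ↔ p6))) = False ∧ True = False
p6 ↔ p3 = False ↔ True = False
((((p5 ⊕ p3) ↔ p3) ↔ (p5 → p3)) ∧ ((p5 ∨ (p5 → p3)) ↔ (p5 ⊕ ((p5 ∨ p6) ↔ p6)))) → (p6 ↔ p3) = False → False = True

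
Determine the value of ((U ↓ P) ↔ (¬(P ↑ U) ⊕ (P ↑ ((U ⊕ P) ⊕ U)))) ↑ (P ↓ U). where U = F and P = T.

T

U ↓ P = F ↓ T = F
P ↑ U = T ↑ F = T
¬(P ↑ U) = ¬T = F
U ⊕ P = F ⊕ T = T
(U ⊕ P) ⊕ U = T ⊕ F = T
P ↑ ((U ⊕ P) ⊕ U) = T ↑ T = F
¬(P ↑ U) ⊕ (P ↑ ((U ⊕ P) ⊕ U)) = F ⊕ F = F
(U ↓ P) ↔ (¬(P ↑ U) ⊕ (P ↑ ((U ⊕ P) ⊕ U))) = F ↔ F = T
P ↓ U = T ↓ F = F
((U ↓ P) ↔ (¬(P ↑ U) ⊕ (P ↑ ((U ⊕ P) ⊕ U)))) ↑ (P ↓ U) = T ↑ F = T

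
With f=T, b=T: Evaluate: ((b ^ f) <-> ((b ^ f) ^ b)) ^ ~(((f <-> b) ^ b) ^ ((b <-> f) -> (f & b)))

F

Substituting f=T, b=T:
b ^ f = T ^ T = F
b ^ f = T ^ T = F
(b ^ f) ^ b = F ^ T = T
(b ^ f) <-> ((b ^ f) ^ b) = F <-> T = F
f <-> b = T <-> T = T
(f <-> b) ^ b = T ^ T = F
b <-> f = T <-> T = T
f & b = T & T = T
(b <-> f) -> (f & b) = T -> T = T
((f <-> b) ^ b) ^ ((b <-> f) -> (f & b)) = F ^ T = T
~(((f <-> b) ^ b) ^ ((b <-> f) -> (f & b))) = ~T = F
((b ^ f) <-> ((b ^ f) ^ b)) ^ ~(((f <-> b) ^ b) ^ ((b <-> f) -> (f & b))) = F ^ F = F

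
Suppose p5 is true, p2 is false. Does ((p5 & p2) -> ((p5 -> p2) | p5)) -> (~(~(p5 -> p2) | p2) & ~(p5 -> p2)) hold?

Substituting p5=1, p2=0:
p5 & p2 = 1 & 0 = 0
p5 -> p2 = 1 -> 0 = 0
(p5 -> p2) | p5 = 0 | 1 = 1
(p5 & p2) -> ((p5 -> p2) | p5) = 0 -> 1 = 1
p5 -> p2 = 1 -> 0 = 0
~(p5 -> p2) = ~0 = 1
~(p5 -> p2) | p2 = 1 | 0 = 1
~(~(p5 -> p2) | p2) = ~1 = 0
p5 -> p2 = 1 -> 0 = 0
~(p5 -> p2) = ~0 = 1
~(~(p5 -> p2) | p2) & ~(p5 -> p2) = 0 & 1 = 0
((p5 & p2) -> ((p5 -> p2) | p5)) -> (~(~(p5 -> p2) | p2) & ~(p5 -> p2)) = 1 -> 0 = 0

0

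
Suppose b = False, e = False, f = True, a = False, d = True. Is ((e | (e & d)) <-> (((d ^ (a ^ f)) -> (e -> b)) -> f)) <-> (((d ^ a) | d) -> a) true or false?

True

e & d = False & True = False
e | (e & d) = False | False = False
a ^ f = False ^ True = True
d ^ (a ^ f) = True ^ True = False
e -> b = False -> False = True
(d ^ (a ^ f)) -> (e -> b) = False -> True = True
((d ^ (a ^ f)) -> (e -> b)) -> f = True -> True = True
(e | (e & d)) <-> (((d ^ (a ^ f)) -> (e -> b)) -> f) = False <-> True = False
d ^ a = True ^ False = True
(d ^ a) | d = True | True = True
((d ^ a) | d) -> a = True -> False = False
((e | (e & d)) <-> (((d ^ (a ^ f)) -> (e -> b)) -> f)) <-> (((d ^ a) | d) -> a) = False <-> False = True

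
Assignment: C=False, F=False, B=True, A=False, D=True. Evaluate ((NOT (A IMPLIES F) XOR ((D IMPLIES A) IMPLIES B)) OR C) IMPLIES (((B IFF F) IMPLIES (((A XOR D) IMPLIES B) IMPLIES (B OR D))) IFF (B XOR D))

False

A IMPLIES F = False IMPLIES False = True
NOT (A IMPLIES F) = NOT True = False
D IMPLIES A = True IMPLIES False = False
(D IMPLIES A) IMPLIES B = False IMPLIES True = True
NOT (A IMPLIES F) XOR ((D IMPLIES A) IMPLIES B) = False XOR True = True
(NOT (A IMPLIES F) XOR ((D IMPLIES A) IMPLIES B)) OR C = True OR False = True
B IFF F = True IFF False = False
A XOR D = False XOR True = True
(A XOR D) IMPLIES B = True IMPLIES True = True
B OR D = True OR True = True
((A XOR D) IMPLIES B) IMPLIES (B OR D) = True IMPLIES True = True
(B IFF F) IMPLIES (((A XOR D) IMPLIES B) IMPLIES (B OR D)) = False IMPLIES True = True
B XOR D = True XOR True = False
((B IFF F) IMPLIES (((A XOR D) IMPLIES B) IMPLIES (B OR D))) IFF (B XOR D) = True IFF False = False
((NOT (A IMPLIES F) XOR ((D IMPLIES A) IMPLIES B)) OR C) IMPLIES (((B IFF F) IMPLIES (((A XOR D) IMPLIES B) IMPLIES (B OR D))) IFF (B XOR D)) = True IMPLIES False = False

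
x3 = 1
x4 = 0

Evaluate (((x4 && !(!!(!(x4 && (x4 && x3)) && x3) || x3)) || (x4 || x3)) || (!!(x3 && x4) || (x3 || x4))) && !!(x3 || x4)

1

x4 && x3 = 0 && 1 = 0
x4 && (x4 && x3) = 0 && 0 = 0
!(x4 && (x4 && x3)) = !0 = 1
!(x4 && (x4 && x3)) && x3 = 1 && 1 = 1
!(!(x4 && (x4 && x3)) && x3) = !1 = 0
!!(!(x4 && (x4 && x3)) && x3) = !0 = 1
!!(!(x4 && (x4 && x3)) && x3) || x3 = 1 || 1 = 1
!(!!(!(x4 && (x4 && x3)) && x3) || x3) = !1 = 0
x4 && !(!!(!(x4 && (x4 && x3)) && x3) || x3) = 0 && 0 = 0
x4 || x3 = 0 || 1 = 1
(x4 && !(!!(!(x4 && (x4 && x3)) && x3) || x3)) || (x4 || x3) = 0 || 1 = 1
x3 && x4 = 1 && 0 = 0
!(x3 && x4) = !0 = 1
!!(x3 && x4) = !1 = 0
x3 || x4 = 1 || 0 = 1
!!(x3 && x4) || (x3 || x4) = 0 || 1 = 1
((x4 && !(!!(!(x4 && (x4 && x3)) && x3) || x3)) || (x4 || x3)) || (!!(x3 && x4) || (x3 || x4)) = 1 || 1 = 1
x3 || x4 = 1 || 0 = 1
!(x3 || x4) = !1 = 0
!!(x3 || x4) = !0 = 1
(((x4 && !(!!(!(x4 && (x4 && x3)) && x3) || x3)) || (x4 || x3)) || (!!(x3 && x4) || (x3 || x4))) && !!(x3 || x4) = 1 && 1 = 1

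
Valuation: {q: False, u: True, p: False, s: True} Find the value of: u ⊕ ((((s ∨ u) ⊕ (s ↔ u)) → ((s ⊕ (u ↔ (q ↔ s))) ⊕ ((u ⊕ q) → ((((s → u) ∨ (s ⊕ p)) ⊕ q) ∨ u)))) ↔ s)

False

s ∨ u = True ∨ True = True
s ↔ u = True ↔ True = True
(s ∨ u) ⊕ (s ↔ u) = True ⊕ True = False
q ↔ s = False ↔ True = False
u ↔ (q ↔ s) = True ↔ False = False
s ⊕ (u ↔ (q ↔ s)) = True ⊕ False = True
u ⊕ q = True ⊕ False = True
s → u = True → True = True
s ⊕ p = True ⊕ False = True
(s → u) ∨ (s ⊕ p) = True ∨ True = True
((s → u) ∨ (s ⊕ p)) ⊕ q = True ⊕ False = True
(((s → u) ∨ (s ⊕ p)) ⊕ q) ∨ u = True ∨ True = True
(u ⊕ q) → ((((s → u) ∨ (s ⊕ p)) ⊕ q) ∨ u) = True → True = True
(s ⊕ (u ↔ (q ↔ s))) ⊕ ((u ⊕ q) → ((((s → u) ∨ (s ⊕ p)) ⊕ q) ∨ u)) = True ⊕ True = False
((s ∨ u) ⊕ (s ↔ u)) → ((s ⊕ (u ↔ (q ↔ s))) ⊕ ((u ⊕ q) → ((((s → u) ∨ (s ⊕ p)) ⊕ q) ∨ u))) = False → False = True
(((s ∨ u) ⊕ (s ↔ u)) → ((s ⊕ (u ↔ (q ↔ s))) ⊕ ((u ⊕ q) → ((((s → u) ∨ (s ⊕ p)) ⊕ q) ∨ u)))) ↔ s = True ↔ True = True
u ⊕ ((((s ∨ u) ⊕ (s ↔ u)) → ((s ⊕ (u ↔ (q ↔ s))) ⊕ ((u ⊕ q) → ((((s → u) ∨ (s ⊕ p)) ⊕ q) ∨ u)))) ↔ s) = True ⊕ True = False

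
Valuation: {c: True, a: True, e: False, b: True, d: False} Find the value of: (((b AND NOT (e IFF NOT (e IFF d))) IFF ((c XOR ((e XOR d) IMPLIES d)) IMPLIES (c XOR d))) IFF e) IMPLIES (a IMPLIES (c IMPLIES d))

e IFF d = False IFF False = True
NOT (e IFF d) = NOT True = False
e IFF NOT (e IFF d) = False IFF False = True
NOT (e IFF NOT (e IFF d)) = NOT True = False
b AND NOT (e IFF NOT (e IFF d)) = True AND False = False
e XOR d = False XOR False = False
(e XOR d) IMPLIES d = False IMPLIES False = True
c XOR ((e XOR d) IMPLIES d) = True XOR True = False
c XOR d = True XOR False = True
(c XOR ((e XOR d) IMPLIES d)) IMPLIES (c XOR d) = False IMPLIES True = True
(b AND NOT (e IFF NOT (e IFF d))) IFF ((c XOR ((e XOR d) IMPLIES d)) IMPLIES (c XOR d)) = False IFF True = False
((b AND NOT (e IFF NOT (e IFF d))) IFF ((c XOR ((e XOR d) IMPLIES d)) IMPLIES (c XOR d))) IFF e = False IFF False = True
c IMPLIES d = True IMPLIES False = False
a IMPLIES (c IMPLIES d) = True IMPLIES False = False
(((b AND NOT (e IFF NOT (e IFF d))) IFF ((c XOR ((e XOR d) IMPLIES d)) IMPLIES (c XOR d))) IFF e) IMPLIES (a IMPLIES (c IMPLIES d)) = True IMPLIES False = False

False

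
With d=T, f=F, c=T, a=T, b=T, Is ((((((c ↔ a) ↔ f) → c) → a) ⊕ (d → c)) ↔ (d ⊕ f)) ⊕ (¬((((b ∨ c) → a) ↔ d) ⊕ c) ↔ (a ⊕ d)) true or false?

F

c ↔ a = T ↔ T = T
(c ↔ a) ↔ f = T ↔ F = F
((c ↔ a) ↔ f) → c = F → T = T
(((c ↔ a) ↔ f) → c) → a = T → T = T
d → c = T → T = T
((((c ↔ a) ↔ f) → c) → a) ⊕ (d → c) = T ⊕ T = F
d ⊕ f = T ⊕ F = T
(((((c ↔ a) ↔ f) → c) → a) ⊕ (d → c)) ↔ (d ⊕ f) = F ↔ T = F
b ∨ c = T ∨ T = T
(b ∨ c) → a = T → T = T
((b ∨ c) → a) ↔ d = T ↔ T = T
(((b ∨ c) → a) ↔ d) ⊕ c = T ⊕ T = F
¬((((b ∨ c) → a) ↔ d) ⊕ c) = ¬F = T
a ⊕ d = T ⊕ T = F
¬((((b ∨ c) → a) ↔ d) ⊕ c) ↔ (a ⊕ d) = T ↔ F = F
((((((c ↔ a) ↔ f) → c) → a) ⊕ (d → c)) ↔ (d ⊕ f)) ⊕ (¬((((b ∨ c) → a) ↔ d) ⊕ c) ↔ (a ⊕ d)) = F ⊕ F = F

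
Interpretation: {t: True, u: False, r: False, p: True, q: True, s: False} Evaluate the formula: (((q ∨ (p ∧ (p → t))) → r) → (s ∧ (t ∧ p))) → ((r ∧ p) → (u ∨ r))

True

Substituting t=True, u=False, r=False, p=True, q=True, s=False:
p → t = True → True = True
p ∧ (p → t) = True ∧ True = True
q ∨ (p ∧ (p → t)) = True ∨ True = True
(q ∨ (p ∧ (p → t))) → r = True → False = False
t ∧ p = True ∧ True = True
s ∧ (t ∧ p) = False ∧ True = False
((q ∨ (p ∧ (p → t))) → r) → (s ∧ (t ∧ p)) = False → False = True
r ∧ p = False ∧ True = False
u ∨ r = False ∨ False = False
(r ∧ p) → (u ∨ r) = False → False = True
(((q ∨ (p ∧ (p → t))) → r) → (s ∧ (t ∧ p))) → ((r ∧ p) → (u ∨ r)) = True → True = True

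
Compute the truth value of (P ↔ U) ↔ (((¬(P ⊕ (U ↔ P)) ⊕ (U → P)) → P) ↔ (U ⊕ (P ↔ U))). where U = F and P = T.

T

P ↔ U = T ↔ F = F
U ↔ P = F ↔ T = F
P ⊕ (U ↔ P) = T ⊕ F = T
¬(P ⊕ (U ↔ P)) = ¬T = F
U → P = F → T = T
¬(P ⊕ (U ↔ P)) ⊕ (U → P) = F ⊕ T = T
(¬(P ⊕ (U ↔ P)) ⊕ (U → P)) → P = T → T = T
P ↔ U = T ↔ F = F
U ⊕ (P ↔ U) = F ⊕ F = F
((¬(P ⊕ (U ↔ P)) ⊕ (U → P)) → P) ↔ (U ⊕ (P ↔ U)) = T ↔ F = F
(P ↔ U) ↔ (((¬(P ⊕ (U ↔ P)) ⊕ (U → P)) → P) ↔ (U ⊕ (P ↔ U))) = F ↔ F = T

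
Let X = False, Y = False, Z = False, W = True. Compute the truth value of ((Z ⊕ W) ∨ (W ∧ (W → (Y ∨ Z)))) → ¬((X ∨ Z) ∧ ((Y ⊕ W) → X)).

Substituting X=False, Y=False, Z=False, W=True:
Z ⊕ W = False ⊕ True = True
Y ∨ Z = False ∨ False = False
W → (Y ∨ Z) = True → False = False
W ∧ (W → (Y ∨ Z)) = True ∧ False = False
(Z ⊕ W) ∨ (W ∧ (W → (Y ∨ Z))) = True ∨ False = True
X ∨ Z = False ∨ False = False
Y ⊕ W = False ⊕ True = True
(Y ⊕ W) → X = True → False = False
(X ∨ Z) ∧ ((Y ⊕ W) → X) = False ∧ False = False
¬((X ∨ Z) ∧ ((Y ⊕ W) → X)) = ¬False = True
((Z ⊕ W) ∨ (W ∧ (W → (Y ∨ Z)))) → ¬((X ∨ Z) ∧ ((Y ⊕ W) → X)) = True → True = True

True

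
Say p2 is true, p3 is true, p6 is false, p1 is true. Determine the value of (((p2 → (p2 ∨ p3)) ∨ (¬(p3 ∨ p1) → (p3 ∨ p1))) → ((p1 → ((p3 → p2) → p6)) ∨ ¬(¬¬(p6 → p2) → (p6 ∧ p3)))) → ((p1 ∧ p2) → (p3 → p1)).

True

p2 ∨ p3 = True ∨ True = True
p2 → (p2 ∨ p3) = True → True = True
p3 ∨ p1 = True ∨ True = True
¬(p3 ∨ p1) = ¬True = False
p3 ∨ p1 = True ∨ True = True
¬(p3 ∨ p1) → (p3 ∨ p1) = False → True = True
(p2 → (p2 ∨ p3)) ∨ (¬(p3 ∨ p1) → (p3 ∨ p1)) = True ∨ True = True
p3 → p2 = True → True = True
(p3 → p2) → p6 = True → False = False
p1 → ((p3 → p2) → p6) = True → False = False
p6 → p2 = False → True = True
¬(p6 → p2) = ¬True = False
¬¬(p6 → p2) = ¬False = True
p6 ∧ p3 = False ∧ True = False
¬¬(p6 → p2) → (p6 ∧ p3) = True → False = False
¬(¬¬(p6 → p2) → (p6 ∧ p3)) = ¬False = True
(p1 → ((p3 → p2) → p6)) ∨ ¬(¬¬(p6 → p2) → (p6 ∧ p3)) = False ∨ True = True
((p2 → (p2 ∨ p3)) ∨ (¬(p3 ∨ p1) → (p3 ∨ p1))) → ((p1 → ((p3 → p2) → p6)) ∨ ¬(¬¬(p6 → p2) → (p6 ∧ p3))) = True → True = True
p1 ∧ p2 = True ∧ True = True
p3 → p1 = True → True = True
(p1 ∧ p2) → (p3 → p1) = True → True = True
(((p2 → (p2 ∨ p3)) ∨ (¬(p3 ∨ p1) → (p3 ∨ p1))) → ((p1 → ((p3 → p2) → p6)) ∨ ¬(¬¬(p6 → p2) → (p6 ∧ p3)))) → ((p1 ∧ p2) → (p3 → p1)) = True → True = True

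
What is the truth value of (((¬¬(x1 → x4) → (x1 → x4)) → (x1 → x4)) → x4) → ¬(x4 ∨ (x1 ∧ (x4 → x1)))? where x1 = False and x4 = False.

True

x1 → x4 = False → False = True
¬(x1 → x4) = ¬True = False
¬¬(x1 → x4) = ¬False = True
x1 → x4 = False → False = True
¬¬(x1 → x4) → (x1 → x4) = True → True = True
x1 → x4 = False → False = True
(¬¬(x1 → x4) → (x1 → x4)) → (x1 → x4) = True → True = True
((¬¬(x1 → x4) → (x1 → x4)) → (x1 → x4)) → x4 = True → False = False
x4 → x1 = False → False = True
x1 ∧ (x4 → x1) = False ∧ True = False
x4 ∨ (x1 ∧ (x4 → x1)) = False ∨ False = False
¬(x4 ∨ (x1 ∧ (x4 → x1))) = ¬False = True
(((¬¬(x1 → x4) → (x1 → x4)) → (x1 → x4)) → x4) → ¬(x4 ∨ (x1 ∧ (x4 → x1))) = False → True = True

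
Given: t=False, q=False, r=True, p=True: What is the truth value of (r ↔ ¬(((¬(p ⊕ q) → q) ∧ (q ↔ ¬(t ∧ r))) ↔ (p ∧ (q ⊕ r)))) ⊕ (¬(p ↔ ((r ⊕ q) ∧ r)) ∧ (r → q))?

True

p ⊕ q = True ⊕ False = True
¬(p ⊕ q) = ¬True = False
¬(p ⊕ q) → q = False → False = True
t ∧ r = False ∧ True = False
¬(t ∧ r) = ¬False = True
q ↔ ¬(t ∧ r) = False ↔ True = False
(¬(p ⊕ q) → q) ∧ (q ↔ ¬(t ∧ r)) = True ∧ False = False
q ⊕ r = False ⊕ True = True
p ∧ (q ⊕ r) = True ∧ True = True
((¬(p ⊕ q) → q) ∧ (q ↔ ¬(t ∧ r))) ↔ (p ∧ (q ⊕ r)) = False ↔ True = False
¬(((¬(p ⊕ q) → q) ∧ (q ↔ ¬(t ∧ r))) ↔ (p ∧ (q ⊕ r))) = ¬False = True
r ↔ ¬(((¬(p ⊕ q) → q) ∧ (q ↔ ¬(t ∧ r))) ↔ (p ∧ (q ⊕ r))) = True ↔ True = True
r ⊕ q = True ⊕ False = True
(r ⊕ q) ∧ r = True ∧ True = True
p ↔ ((r ⊕ q) ∧ r) = True ↔ True = True
¬(p ↔ ((r ⊕ q) ∧ r)) = ¬True = False
r → q = True → False = False
¬(p ↔ ((r ⊕ q) ∧ r)) ∧ (r → q) = False ∧ False = False
(r ↔ ¬(((¬(p ⊕ q) → q) ∧ (q ↔ ¬(t ∧ r))) ↔ (p ∧ (q ⊕ r)))) ⊕ (¬(p ↔ ((r ⊕ q) ∧ r)) ∧ (r → q)) = True ⊕ False = True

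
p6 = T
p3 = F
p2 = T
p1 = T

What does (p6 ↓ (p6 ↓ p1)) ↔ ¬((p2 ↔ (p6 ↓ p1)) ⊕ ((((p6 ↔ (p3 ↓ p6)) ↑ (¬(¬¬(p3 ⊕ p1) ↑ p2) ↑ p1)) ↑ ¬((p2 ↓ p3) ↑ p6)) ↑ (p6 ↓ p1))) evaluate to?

p6 ↓ p1 = T ↓ T = F
p6 ↓ (p6 ↓ p1) = T ↓ F = F
p6 ↓ p1 = T ↓ T = F
p2 ↔ (p6 ↓ p1) = T ↔ F = F
p3 ↓ p6 = F ↓ T = F
p6 ↔ (p3 ↓ p6) = T ↔ F = F
p3 ⊕ p1 = F ⊕ T = T
¬(p3 ⊕ p1) = ¬T = F
¬¬(p3 ⊕ p1) = ¬F = T
¬¬(p3 ⊕ p1) ↑ p2 = T ↑ T = F
¬(¬¬(p3 ⊕ p1) ↑ p2) = ¬F = T
¬(¬¬(p3 ⊕ p1) ↑ p2) ↑ p1 = T ↑ T = F
(p6 ↔ (p3 ↓ p6)) ↑ (¬(¬¬(p3 ⊕ p1) ↑ p2) ↑ p1) = F ↑ F = T
p2 ↓ p3 = T ↓ F = F
(p2 ↓ p3) ↑ p6 = F ↑ T = T
¬((p2 ↓ p3) ↑ p6) = ¬T = F
((p6 ↔ (p3 ↓ p6)) ↑ (¬(¬¬(p3 ⊕ p1) ↑ p2) ↑ p1)) ↑ ¬((p2 ↓ p3) ↑ p6) = T ↑ F = T
p6 ↓ p1 = T ↓ T = F
(((p6 ↔ (p3 ↓ p6)) ↑ (¬(¬¬(p3 ⊕ p1) ↑ p2) ↑ p1)) ↑ ¬((p2 ↓ p3) ↑ p6)) ↑ (p6 ↓ p1) = T ↑ F = T
(p2 ↔ (p6 ↓ p1)) ⊕ ((((p6 ↔ (p3 ↓ p6)) ↑ (¬(¬¬(p3 ⊕ p1) ↑ p2) ↑ p1)) ↑ ¬((p2 ↓ p3) ↑ p6)) ↑ (p6 ↓ p1)) = F ⊕ T = T
¬((p2 ↔ (p6 ↓ p1)) ⊕ ((((p6 ↔ (p3 ↓ p6)) ↑ (¬(¬¬(p3 ⊕ p1) ↑ p2) ↑ p1)) ↑ ¬((p2 ↓ p3) ↑ p6)) ↑ (p6 ↓ p1))) = ¬T = F
(p6 ↓ (p6 ↓ p1)) ↔ ¬((p2 ↔ (p6 ↓ p1)) ⊕ ((((p6 ↔ (p3 ↓ p6)) ↑ (¬(¬¬(p3 ⊕ p1) ↑ p2) ↑ p1)) ↑ ¬((p2 ↓ p3) ↑ p6)) ↑ (p6 ↓ p1))) = F ↔ F = T

T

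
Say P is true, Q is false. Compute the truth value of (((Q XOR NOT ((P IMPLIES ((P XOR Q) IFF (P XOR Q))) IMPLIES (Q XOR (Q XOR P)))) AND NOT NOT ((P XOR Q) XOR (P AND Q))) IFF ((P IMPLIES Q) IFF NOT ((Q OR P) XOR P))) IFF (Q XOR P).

T

Substituting P=T, Q=F:
P XOR Q = T XOR F = T
P XOR Q = T XOR F = T
(P XOR Q) IFF (P XOR Q) = T IFF T = T
P IMPLIES ((P XOR Q) IFF (P XOR Q)) = T IMPLIES T = T
Q XOR P = F XOR T = T
Q XOR (Q XOR P) = F XOR T = T
(P IMPLIES ((P XOR Q) IFF (P XOR Q))) IMPLIES (Q XOR (Q XOR P)) = T IMPLIES T = T
NOT ((P IMPLIES ((P XOR Q) IFF (P XOR Q))) IMPLIES (Q XOR (Q XOR P))) = NOT T = F
Q XOR NOT ((P IMPLIES ((P XOR Q) IFF (P XOR Q))) IMPLIES (Q XOR (Q XOR P))) = F XOR F = F
P XOR Q = T XOR F = T
P AND Q = T AND F = F
(P XOR Q) XOR (P AND Q) = T XOR F = T
NOT ((P XOR Q) XOR (P AND Q)) = NOT T = F
NOT NOT ((P XOR Q) XOR (P AND Q)) = NOT F = T
(Q XOR NOT ((P IMPLIES ((P XOR Q) IFF (P XOR Q))) IMPLIES (Q XOR (Q XOR P)))) AND NOT NOT ((P XOR Q) XOR (P AND Q)) = F AND T = F
P IMPLIES Q = T IMPLIES F = F
Q OR P = F OR T = T
(Q OR P) XOR P = T XOR T = F
NOT ((Q OR P) XOR P) = NOT F = T
(P IMPLIES Q) IFF NOT ((Q OR P) XOR P) = F IFF T = F
((Q XOR NOT ((P IMPLIES ((P XOR Q) IFF (P XOR Q))) IMPLIES (Q XOR (Q XOR P)))) AND NOT NOT ((P XOR Q) XOR (P AND Q))) IFF ((P IMPLIES Q) IFF NOT ((Q OR P) XOR P)) = F IFF F = T
Q XOR P = F XOR T = T
(((Q XOR NOT ((P IMPLIES ((P XOR Q) IFF (P XOR Q))) IMPLIES (Q XOR (Q XOR P)))) AND NOT NOT ((P XOR Q) XOR (P AND Q))) IFF ((P IMPLIES Q) IFF NOT ((Q OR P) XOR P))) IFF (Q XOR P) = T IFF T = T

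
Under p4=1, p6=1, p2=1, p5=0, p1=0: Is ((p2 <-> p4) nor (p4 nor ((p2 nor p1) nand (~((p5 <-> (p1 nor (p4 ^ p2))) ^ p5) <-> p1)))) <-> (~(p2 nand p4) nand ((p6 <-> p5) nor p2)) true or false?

p2 <-> p4 = 1 <-> 1 = 1
p2 nor p1 = 1 nor 0 = 0
p4 ^ p2 = 1 ^ 1 = 0
p1 nor (p4 ^ p2) = 0 nor 0 = 1
p5 <-> (p1 nor (p4 ^ p2)) = 0 <-> 1 = 0
(p5 <-> (p1 nor (p4 ^ p2))) ^ p5 = 0 ^ 0 = 0
~((p5 <-> (p1 nor (p4 ^ p2))) ^ p5) = ~0 = 1
~((p5 <-> (p1 nor (p4 ^ p2))) ^ p5) <-> p1 = 1 <-> 0 = 0
(p2 nor p1) nand (~((p5 <-> (p1 nor (p4 ^ p2))) ^ p5) <-> p1) = 0 nand 0 = 1
p4 nor ((p2 nor p1) nand (~((p5 <-> (p1 nor (p4 ^ p2))) ^ p5) <-> p1)) = 1 nor 1 = 0
(p2 <-> p4) nor (p4 nor ((p2 nor p1) nand (~((p5 <-> (p1 nor (p4 ^ p2))) ^ p5) <-> p1))) = 1 nor 0 = 0
p2 nand p4 = 1 nand 1 = 0
~(p2 nand p4) = ~0 = 1
p6 <-> p5 = 1 <-> 0 = 0
(p6 <-> p5) nor p2 = 0 nor 1 = 0
~(p2 nand p4) nand ((p6 <-> p5) nor p2) = 1 nand 0 = 1
((p2 <-> p4) nor (p4 nor ((p2 nor p1) nand (~((p5 <-> (p1 nor (p4 ^ p2))) ^ p5) <-> p1)))) <-> (~(p2 nand p4) nand ((p6 <-> p5) nor p2)) = 0 <-> 1 = 0

0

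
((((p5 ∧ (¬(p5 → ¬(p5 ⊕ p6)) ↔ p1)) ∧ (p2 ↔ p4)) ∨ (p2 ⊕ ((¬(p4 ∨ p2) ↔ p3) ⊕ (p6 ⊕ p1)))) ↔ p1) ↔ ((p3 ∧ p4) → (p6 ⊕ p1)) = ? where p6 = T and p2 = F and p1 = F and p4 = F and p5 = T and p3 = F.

p5 ⊕ p6 = T ⊕ T = F
¬(p5 ⊕ p6) = ¬F = T
p5 → ¬(p5 ⊕ p6) = T → T = T
¬(p5 → ¬(p5 ⊕ p6)) = ¬T = F
¬(p5 → ¬(p5 ⊕ p6)) ↔ p1 = F ↔ F = T
p5 ∧ (¬(p5 → ¬(p5 ⊕ p6)) ↔ p1) = T ∧ T = T
p2 ↔ p4 = F ↔ F = T
(p5 ∧ (¬(p5 → ¬(p5 ⊕ p6)) ↔ p1)) ∧ (p2 ↔ p4) = T ∧ T = T
p4 ∨ p2 = F ∨ F = F
¬(p4 ∨ p2) = ¬F = T
¬(p4 ∨ p2) ↔ p3 = T ↔ F = F
p6 ⊕ p1 = T ⊕ F = T
(¬(p4 ∨ p2) ↔ p3) ⊕ (p6 ⊕ p1) = F ⊕ T = T
p2 ⊕ ((¬(p4 ∨ p2) ↔ p3) ⊕ (p6 ⊕ p1)) = F ⊕ T = T
((p5 ∧ (¬(p5 → ¬(p5 ⊕ p6)) ↔ p1)) ∧ (p2 ↔ p4)) ∨ (p2 ⊕ ((¬(p4 ∨ p2) ↔ p3) ⊕ (p6 ⊕ p1))) = T ∨ T = T
(((p5 ∧ (¬(p5 → ¬(p5 ⊕ p6)) ↔ p1)) ∧ (p2 ↔ p4)) ∨ (p2 ⊕ ((¬(p4 ∨ p2) ↔ p3) ⊕ (p6 ⊕ p1)))) ↔ p1 = T ↔ F = F
p3 ∧ p4 = F ∧ F = F
p6 ⊕ p1 = T ⊕ F = T
(p3 ∧ p4) → (p6 ⊕ p1) = F → T = T
((((p5 ∧ (¬(p5 → ¬(p5 ⊕ p6)) ↔ p1)) ∧ (p2 ↔ p4)) ∨ (p2 ⊕ ((¬(p4 ∨ p2) ↔ p3) ⊕ (p6 ⊕ p1)))) ↔ p1) ↔ ((p3 ∧ p4) → (p6 ⊕ p1)) = F ↔ T = F

F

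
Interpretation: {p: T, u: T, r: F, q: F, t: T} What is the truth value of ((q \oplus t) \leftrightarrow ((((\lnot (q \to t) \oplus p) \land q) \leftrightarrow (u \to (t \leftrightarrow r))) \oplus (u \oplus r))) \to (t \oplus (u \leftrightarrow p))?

q \oplus t = F \oplus T = T
q \to t = F \to T = T
\lnot (q \to t) = \lnot T = F
\lnot (q \to t) \oplus p = F \oplus T = T
(\lnot (q \to t) \oplus p) \land q = T \land F = F
t \leftrightarrow r = T \leftrightarrow F = F
u \to (t \leftrightarrow r) = T \to F = F
((\lnot (q \to t) \oplus p) \land q) \leftrightarrow (u \to (t \leftrightarrow r)) = F \leftrightarrow F = T
u \oplus r = T \oplus F = T
(((\lnot (q \to t) \oplus p) \land q) \leftrightarrow (u \to (t \leftrightarrow r))) \oplus (u \oplus r) = T \oplus T = F
(q \oplus t) \leftrightarrow ((((\lnot (q \to t) \oplus p) \land q) \leftrightarrow (u \to (t \leftrightarrow r))) \oplus (u \oplus r)) = T \leftrightarrow F = F
u \leftrightarrow p = T \leftrightarrow T = T
t \oplus (u \leftrightarrow p) = T \oplus T = F
((q \oplus t) \leftrightarrow ((((\lnot (q \to t) \oplus p) \land q) \leftrightarrow (u \to (t \leftrightarrow r))) \oplus (u \oplus r))) \to (t \oplus (u \leftrightarrow p)) = F \to F = T

T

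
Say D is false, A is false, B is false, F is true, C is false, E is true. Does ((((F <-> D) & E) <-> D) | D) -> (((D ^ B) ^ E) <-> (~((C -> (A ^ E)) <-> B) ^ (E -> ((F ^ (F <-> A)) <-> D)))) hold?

F <-> D = 1 <-> 0 = 0
(F <-> D) & E = 0 & 1 = 0
((F <-> D) & E) <-> D = 0 <-> 0 = 1
(((F <-> D) & E) <-> D) | D = 1 | 0 = 1
D ^ B = 0 ^ 0 = 0
(D ^ B) ^ E = 0 ^ 1 = 1
A ^ E = 0 ^ 1 = 1
C -> (A ^ E) = 0 -> 1 = 1
(C -> (A ^ E)) <-> B = 1 <-> 0 = 0
~((C -> (A ^ E)) <-> B) = ~0 = 1
F <-> A = 1 <-> 0 = 0
F ^ (F <-> A) = 1 ^ 0 = 1
(F ^ (F <-> A)) <-> D = 1 <-> 0 = 0
E -> ((F ^ (F <-> A)) <-> D) = 1 -> 0 = 0
~((C -> (A ^ E)) <-> B) ^ (E -> ((F ^ (F <-> A)) <-> D)) = 1 ^ 0 = 1
((D ^ B) ^ E) <-> (~((C -> (A ^ E)) <-> B) ^ (E -> ((F ^ (F <-> A)) <-> D))) = 1 <-> 1 = 1
((((F <-> D) & E) <-> D) | D) -> (((D ^ B) ^ E) <-> (~((C -> (A ^ E)) <-> B) ^ (E -> ((F ^ (F <-> A)) <-> D)))) = 1 -> 1 = 1

1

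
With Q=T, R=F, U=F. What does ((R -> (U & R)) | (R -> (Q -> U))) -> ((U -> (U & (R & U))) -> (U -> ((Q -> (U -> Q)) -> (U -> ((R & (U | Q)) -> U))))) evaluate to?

T

U & R = F & F = F
R -> (U & R) = F -> F = T
Q -> U = T -> F = F
R -> (Q -> U) = F -> F = T
(R -> (U & R)) | (R -> (Q -> U)) = T | T = T
R & U = F & F = F
U & (R & U) = F & F = F
U -> (U & (R & U)) = F -> F = T
U -> Q = F -> T = T
Q -> (U -> Q) = T -> T = T
U | Q = F | T = T
R & (U | Q) = F & T = F
(R & (U | Q)) -> U = F -> F = T
U -> ((R & (U | Q)) -> U) = F -> T = T
(Q -> (U -> Q)) -> (U -> ((R & (U | Q)) -> U)) = T -> T = T
U -> ((Q -> (U -> Q)) -> (U -> ((R & (U | Q)) -> U))) = F -> T = T
(U -> (U & (R & U))) -> (U -> ((Q -> (U -> Q)) -> (U -> ((R & (U | Q)) -> U)))) = T -> T = T
((R -> (U & R)) | (R -> (Q -> U))) -> ((U -> (U & (R & U))) -> (U -> ((Q -> (U -> Q)) -> (U -> ((R & (U | Q)) -> U))))) = T -> T = T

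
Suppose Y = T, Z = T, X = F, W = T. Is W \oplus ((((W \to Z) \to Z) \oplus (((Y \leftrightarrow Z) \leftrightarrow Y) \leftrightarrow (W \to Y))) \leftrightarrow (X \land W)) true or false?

F

W \to Z = T \to T = T
(W \to Z) \to Z = T \to T = T
Y \leftrightarrow Z = T \leftrightarrow T = T
(Y \leftrightarrow Z) \leftrightarrow Y = T \leftrightarrow T = T
W \to Y = T \to T = T
((Y \leftrightarrow Z) \leftrightarrow Y) \leftrightarrow (W \to Y) = T \leftrightarrow T = T
((W \to Z) \to Z) \oplus (((Y \leftrightarrow Z) \leftrightarrow Y) \leftrightarrow (W \to Y)) = T \oplus T = F
X \land W = F \land T = F
(((W \to Z) \to Z) \oplus (((Y \leftrightarrow Z) \leftrightarrow Y) \leftrightarrow (W \to Y))) \leftrightarrow (X \land W) = F \leftrightarrow F = T
W \oplus ((((W \to Z) \to Z) \oplus (((Y \leftrightarrow Z) \leftrightarrow Y) \leftrightarrow (W \to Y))) \leftrightarrow (X \land W)) = T \oplus T = F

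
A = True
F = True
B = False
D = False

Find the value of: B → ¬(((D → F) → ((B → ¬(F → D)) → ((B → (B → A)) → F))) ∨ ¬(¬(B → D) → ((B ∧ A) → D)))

D → F = False → True = True
F → D = True → False = False
¬(F → D) = ¬False = True
B → ¬(F → D) = False → True = True
B → A = False → True = True
B → (B → A) = False → True = True
(B → (B → A)) → F = True → True = True
(B → ¬(F → D)) → ((B → (B → A)) → F) = True → True = True
(D → F) → ((B → ¬(F → D)) → ((B → (B → A)) → F)) = True → True = True
B → D = False → False = True
¬(B → D) = ¬True = False
B ∧ A = False ∧ True = False
(B ∧ A) → D = False → False = True
¬(B → D) → ((B ∧ A) → D) = False → True = True
¬(¬(B → D) → ((B ∧ A) → D)) = ¬True = False
((D → F) → ((B → ¬(F → D)) → ((B → (B → A)) → F))) ∨ ¬(¬(B → D) → ((B ∧ A) → D)) = True ∨ False = True
¬(((D → F) → ((B → ¬(F → D)) → ((B → (B → A)) → F))) ∨ ¬(¬(B → D) → ((B ∧ A) → D))) = ¬True = False
B → ¬(((D → F) → ((B → ¬(F → D)) → ((B → (B → A)) → F))) ∨ ¬(¬(B → D) → ((B ∧ A) → D))) = False → False = True

True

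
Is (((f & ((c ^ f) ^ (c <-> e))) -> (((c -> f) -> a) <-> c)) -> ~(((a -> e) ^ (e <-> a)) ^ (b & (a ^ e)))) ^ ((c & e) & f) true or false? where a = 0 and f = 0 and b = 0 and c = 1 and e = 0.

1

c ^ f = 1 ^ 0 = 1
c <-> e = 1 <-> 0 = 0
(c ^ f) ^ (c <-> e) = 1 ^ 0 = 1
f & ((c ^ f) ^ (c <-> e)) = 0 & 1 = 0
c -> f = 1 -> 0 = 0
(c -> f) -> a = 0 -> 0 = 1
((c -> f) -> a) <-> c = 1 <-> 1 = 1
(f & ((c ^ f) ^ (c <-> e))) -> (((c -> f) -> a) <-> c) = 0 -> 1 = 1
a -> e = 0 -> 0 = 1
e <-> a = 0 <-> 0 = 1
(a -> e) ^ (e <-> a) = 1 ^ 1 = 0
a ^ e = 0 ^ 0 = 0
b & (a ^ e) = 0 & 0 = 0
((a -> e) ^ (e <-> a)) ^ (b & (a ^ e)) = 0 ^ 0 = 0
~(((a -> e) ^ (e <-> a)) ^ (b & (a ^ e))) = ~0 = 1
((f & ((c ^ f) ^ (c <-> e))) -> (((c -> f) -> a) <-> c)) -> ~(((a -> e) ^ (e <-> a)) ^ (b & (a ^ e))) = 1 -> 1 = 1
c & e = 1 & 0 = 0
(c & e) & f = 0 & 0 = 0
(((f & ((c ^ f) ^ (c <-> e))) -> (((c -> f) -> a) <-> c)) -> ~(((a -> e) ^ (e <-> a)) ^ (b & (a ^ e)))) ^ ((c & e) & f) = 1 ^ 0 = 1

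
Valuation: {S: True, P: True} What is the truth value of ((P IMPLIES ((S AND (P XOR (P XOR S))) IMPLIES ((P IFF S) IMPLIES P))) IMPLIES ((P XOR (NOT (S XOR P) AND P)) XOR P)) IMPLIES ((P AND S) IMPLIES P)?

True

P XOR S = True XOR True = False
P XOR (P XOR S) = True XOR False = True
S AND (P XOR (P XOR S)) = True AND True = True
P IFF S = True IFF True = True
(P IFF S) IMPLIES P = True IMPLIES True = True
(S AND (P XOR (P XOR S))) IMPLIES ((P IFF S) IMPLIES P) = True IMPLIES True = True
P IMPLIES ((S AND (P XOR (P XOR S))) IMPLIES ((P IFF S) IMPLIES P)) = True IMPLIES True = True
S XOR P = True XOR True = False
NOT (S XOR P) = NOT False = True
NOT (S XOR P) AND P = True AND True = True
P XOR (NOT (S XOR P) AND P) = True XOR True = False
(P XOR (NOT (S XOR P) AND P)) XOR P = False XOR True = True
(P IMPLIES ((S AND (P XOR (P XOR S))) IMPLIES ((P IFF S) IMPLIES P))) IMPLIES ((P XOR (NOT (S XOR P) AND P)) XOR P) = True IMPLIES True = True
P AND S = True AND True = True
(P AND S) IMPLIES P = True IMPLIES True = True
((P IMPLIES ((S AND (P XOR (P XOR S))) IMPLIES ((P IFF S) IMPLIES P))) IMPLIES ((P XOR (NOT (S XOR P) AND P)) XOR P)) IMPLIES ((P AND S) IMPLIES P) = True IMPLIES True = True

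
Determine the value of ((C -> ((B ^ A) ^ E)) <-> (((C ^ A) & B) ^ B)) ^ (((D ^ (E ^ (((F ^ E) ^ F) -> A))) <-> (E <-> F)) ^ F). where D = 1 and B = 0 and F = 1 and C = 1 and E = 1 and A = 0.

1

B ^ A = 0 ^ 0 = 0
(B ^ A) ^ E = 0 ^ 1 = 1
C -> ((B ^ A) ^ E) = 1 -> 1 = 1
C ^ A = 1 ^ 0 = 1
(C ^ A) & B = 1 & 0 = 0
((C ^ A) & B) ^ B = 0 ^ 0 = 0
(C -> ((B ^ A) ^ E)) <-> (((C ^ A) & B) ^ B) = 1 <-> 0 = 0
F ^ E = 1 ^ 1 = 0
(F ^ E) ^ F = 0 ^ 1 = 1
((F ^ E) ^ F) -> A = 1 -> 0 = 0
E ^ (((F ^ E) ^ F) -> A) = 1 ^ 0 = 1
D ^ (E ^ (((F ^ E) ^ F) -> A)) = 1 ^ 1 = 0
E <-> F = 1 <-> 1 = 1
(D ^ (E ^ (((F ^ E) ^ F) -> A))) <-> (E <-> F) = 0 <-> 1 = 0
((D ^ (E ^ (((F ^ E) ^ F) -> A))) <-> (E <-> F)) ^ F = 0 ^ 1 = 1
((C -> ((B ^ A) ^ E)) <-> (((C ^ A) & B) ^ B)) ^ (((D ^ (E ^ (((F ^ E) ^ F) -> A))) <-> (E <-> F)) ^ F) = 0 ^ 1 = 1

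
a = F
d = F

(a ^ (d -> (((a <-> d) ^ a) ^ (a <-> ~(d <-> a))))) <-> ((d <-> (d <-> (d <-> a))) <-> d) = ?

a <-> d = F <-> F = T
(a <-> d) ^ a = T ^ F = T
d <-> a = F <-> F = T
~(d <-> a) = ~T = F
a <-> ~(d <-> a) = F <-> F = T
((a <-> d) ^ a) ^ (a <-> ~(d <-> a)) = T ^ T = F
d -> (((a <-> d) ^ a) ^ (a <-> ~(d <-> a))) = F -> F = T
a ^ (d -> (((a <-> d) ^ a) ^ (a <-> ~(d <-> a)))) = F ^ T = T
d <-> a = F <-> F = T
d <-> (d <-> a) = F <-> T = F
d <-> (d <-> (d <-> a)) = F <-> F = T
(d <-> (d <-> (d <-> a))) <-> d = T <-> F = F
(a ^ (d -> (((a <-> d) ^ a) ^ (a <-> ~(d <-> a))))) <-> ((d <-> (d <-> (d <-> a))) <-> d) = T <-> F = F

F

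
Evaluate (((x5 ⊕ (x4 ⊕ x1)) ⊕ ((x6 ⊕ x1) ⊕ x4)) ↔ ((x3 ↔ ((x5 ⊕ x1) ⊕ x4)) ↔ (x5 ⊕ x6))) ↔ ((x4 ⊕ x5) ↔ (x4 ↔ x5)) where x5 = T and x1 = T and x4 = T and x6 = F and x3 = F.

T

x4 ⊕ x1 = T ⊕ T = F
x5 ⊕ (x4 ⊕ x1) = T ⊕ F = T
x6 ⊕ x1 = F ⊕ T = T
(x6 ⊕ x1) ⊕ x4 = T ⊕ T = F
(x5 ⊕ (x4 ⊕ x1)) ⊕ ((x6 ⊕ x1) ⊕ x4) = T ⊕ F = T
x5 ⊕ x1 = T ⊕ T = F
(x5 ⊕ x1) ⊕ x4 = F ⊕ T = T
x3 ↔ ((x5 ⊕ x1) ⊕ x4) = F ↔ T = F
x5 ⊕ x6 = T ⊕ F = T
(x3 ↔ ((x5 ⊕ x1) ⊕ x4)) ↔ (x5 ⊕ x6) = F ↔ T = F
((x5 ⊕ (x4 ⊕ x1)) ⊕ ((x6 ⊕ x1) ⊕ x4)) ↔ ((x3 ↔ ((x5 ⊕ x1) ⊕ x4)) ↔ (x5 ⊕ x6)) = T ↔ F = F
x4 ⊕ x5 = T ⊕ T = F
x4 ↔ x5 = T ↔ T = T
(x4 ⊕ x5) ↔ (x4 ↔ x5) = F ↔ T = F
(((x5 ⊕ (x4 ⊕ x1)) ⊕ ((x6 ⊕ x1) ⊕ x4)) ↔ ((x3 ↔ ((x5 ⊕ x1) ⊕ x4)) ↔ (x5 ⊕ x6))) ↔ ((x4 ⊕ x5) ↔ (x4 ↔ x5)) = F ↔ F = T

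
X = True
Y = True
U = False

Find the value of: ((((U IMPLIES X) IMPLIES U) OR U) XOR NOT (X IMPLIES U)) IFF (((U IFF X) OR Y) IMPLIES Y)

True

U IMPLIES X = False IMPLIES True = True
(U IMPLIES X) IMPLIES U = True IMPLIES False = False
((U IMPLIES X) IMPLIES U) OR U = False OR False = False
X IMPLIES U = True IMPLIES False = False
NOT (X IMPLIES U) = NOT False = True
(((U IMPLIES X) IMPLIES U) OR U) XOR NOT (X IMPLIES U) = False XOR True = True
U IFF X = False IFF True = False
(U IFF X) OR Y = False OR True = True
((U IFF X) OR Y) IMPLIES Y = True IMPLIES True = True
((((U IMPLIES X) IMPLIES U) OR U) XOR NOT (X IMPLIES U)) IFF (((U IFF X) OR Y) IMPLIES Y) = True IFF True = True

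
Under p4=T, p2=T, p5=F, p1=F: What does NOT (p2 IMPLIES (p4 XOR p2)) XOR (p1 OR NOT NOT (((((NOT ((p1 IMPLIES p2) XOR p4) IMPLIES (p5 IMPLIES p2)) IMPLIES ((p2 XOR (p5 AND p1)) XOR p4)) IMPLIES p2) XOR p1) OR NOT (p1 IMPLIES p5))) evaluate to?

Substituting p4=T, p2=T, p5=F, p1=F:
p4 XOR p2 = T XOR T = F
p2 IMPLIES (p4 XOR p2) = T IMPLIES F = F
NOT (p2 IMPLIES (p4 XOR p2)) = NOT F = T
p1 IMPLIES p2 = F IMPLIES T = T
(p1 IMPLIES p2) XOR p4 = T XOR T = F
NOT ((p1 IMPLIES p2) XOR p4) = NOT F = T
p5 IMPLIES p2 = F IMPLIES T = T
NOT ((p1 IMPLIES p2) XOR p4) IMPLIES (p5 IMPLIES p2) = T IMPLIES T = T
p5 AND p1 = F AND F = F
p2 XOR (p5 AND p1) = T XOR F = T
(p2 XOR (p5 AND p1)) XOR p4 = T XOR T = F
(NOT ((p1 IMPLIES p2) XOR p4) IMPLIES (p5 IMPLIES p2)) IMPLIES ((p2 XOR (p5 AND p1)) XOR p4) = T IMPLIES F = F
((NOT ((p1 IMPLIES p2) XOR p4) IMPLIES (p5 IMPLIES p2)) IMPLIES ((p2 XOR (p5 AND p1)) XOR p4)) IMPLIES p2 = F IMPLIES T = T
(((NOT ((p1 IMPLIES p2) XOR p4) IMPLIES (p5 IMPLIES p2)) IMPLIES ((p2 XOR (p5 AND p1)) XOR p4)) IMPLIES p2) XOR p1 = T XOR F = T
p1 IMPLIES p5 = F IMPLIES F = T
NOT (p1 IMPLIES p5) = NOT T = F
((((NOT ((p1 IMPLIES p2) XOR p4) IMPLIES (p5 IMPLIES p2)) IMPLIES ((p2 XOR (p5 AND p1)) XOR p4)) IMPLIES p2) XOR p1) OR NOT (p1 IMPLIES p5) = T OR F = T
NOT (((((NOT ((p1 IMPLIES p2) XOR p4) IMPLIES (p5 IMPLIES p2)) IMPLIES ((p2 XOR (p5 AND p1)) XOR p4)) IMPLIES p2) XOR p1) OR NOT (p1 IMPLIES p5)) = NOT T = F
NOT NOT (((((NOT ((p1 IMPLIES p2) XOR p4) IMPLIES (p5 IMPLIES p2)) IMPLIES ((p2 XOR (p5 AND p1)) XOR p4)) IMPLIES p2) XOR p1) OR NOT (p1 IMPLIES p5)) = NOT F = T
p1 OR NOT NOT (((((NOT ((p1 IMPLIES p2) XOR p4) IMPLIES (p5 IMPLIES p2)) IMPLIES ((p2 XOR (p5 AND p1)) XOR p4)) IMPLIES p2) XOR p1) OR NOT (p1 IMPLIES p5)) = F OR T = T
NOT (p2 IMPLIES (p4 XOR p2)) XOR (p1 OR NOT NOT (((((NOT ((p1 IMPLIES p2) XOR p4) IMPLIES (p5 IMPLIES p2)) IMPLIES ((p2 XOR (p5 AND p1)) XOR p4)) IMPLIES p2) XOR p1) OR NOT (p1 IMPLIES p5))) = T XOR T = F

F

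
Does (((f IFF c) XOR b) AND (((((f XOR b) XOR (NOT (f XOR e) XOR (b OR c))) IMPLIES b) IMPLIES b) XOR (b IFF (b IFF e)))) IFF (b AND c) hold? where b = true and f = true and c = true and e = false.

false

Substituting b=true, f=true, c=true, e=false:
f IFF c = true IFF true = true
(f IFF c) XOR b = true XOR true = false
f XOR b = true XOR true = false
f XOR e = true XOR false = true
NOT (f XOR e) = NOT true = false
b OR c = true OR true = true
NOT (f XOR e) XOR (b OR c) = false XOR true = true
(f XOR b) XOR (NOT (f XOR e) XOR (b OR c)) = false XOR true = true
((f XOR b) XOR (NOT (f XOR e) XOR (b OR c))) IMPLIES b = true IMPLIES true = true
(((f XOR b) XOR (NOT (f XOR e) XOR (b OR c))) IMPLIES b) IMPLIES b = true IMPLIES true = true
b IFF e = true IFF false = false
b IFF (b IFF e) = true IFF false = false
((((f XOR b) XOR (NOT (f XOR e) XOR (b OR c))) IMPLIES b) IMPLIES b) XOR (b IFF (b IFF e)) = true XOR false = true
((f IFF c) XOR b) AND (((((f XOR b) XOR (NOT (f XOR e) XOR (b OR c))) IMPLIES b) IMPLIES b) XOR (b IFF (b IFF e))) = false AND true = false
b AND c = true AND true = true
(((f IFF c) XOR b) AND (((((f XOR b) XOR (NOT (f XOR e) XOR (b OR c))) IMPLIES b) IMPLIES b) XOR (b IFF (b IFF e)))) IFF (b AND c) = false IFF true = false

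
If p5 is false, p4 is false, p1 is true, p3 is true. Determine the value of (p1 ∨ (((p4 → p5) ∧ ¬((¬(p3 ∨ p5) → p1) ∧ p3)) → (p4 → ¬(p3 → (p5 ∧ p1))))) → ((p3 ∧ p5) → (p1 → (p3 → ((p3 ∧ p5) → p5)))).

True

p4 → p5 = False → False = True
p3 ∨ p5 = True ∨ False = True
¬(p3 ∨ p5) = ¬True = False
¬(p3 ∨ p5) → p1 = False → True = True
(¬(p3 ∨ p5) → p1) ∧ p3 = True ∧ True = True
¬((¬(p3 ∨ p5) → p1) ∧ p3) = ¬True = False
(p4 → p5) ∧ ¬((¬(p3 ∨ p5) → p1) ∧ p3) = True ∧ False = False
p5 ∧ p1 = False ∧ True = False
p3 → (p5 ∧ p1) = True → False = False
¬(p3 → (p5 ∧ p1)) = ¬False = True
p4 → ¬(p3 → (p5 ∧ p1)) = False → True = True
((p4 → p5) ∧ ¬((¬(p3 ∨ p5) → p1) ∧ p3)) → (p4 → ¬(p3 → (p5 ∧ p1))) = False → True = True
p1 ∨ (((p4 → p5) ∧ ¬((¬(p3 ∨ p5) → p1) ∧ p3)) → (p4 → ¬(p3 → (p5 ∧ p1)))) = True ∨ True = True
p3 ∧ p5 = True ∧ False = False
p3 ∧ p5 = True ∧ False = False
(p3 ∧ p5) → p5 = False → False = True
p3 → ((p3 ∧ p5) → p5) = True → True = True
p1 → (p3 → ((p3 ∧ p5) → p5)) = True → True = True
(p3 ∧ p5) → (p1 → (p3 → ((p3 ∧ p5) → p5))) = False → True = True
(p1 ∨ (((p4 → p5) ∧ ¬((¬(p3 ∨ p5) → p1) ∧ p3)) → (p4 → ¬(p3 → (p5 ∧ p1))))) → ((p3 ∧ p5) → (p1 → (p3 → ((p3 ∧ p5) → p5)))) = True → True = True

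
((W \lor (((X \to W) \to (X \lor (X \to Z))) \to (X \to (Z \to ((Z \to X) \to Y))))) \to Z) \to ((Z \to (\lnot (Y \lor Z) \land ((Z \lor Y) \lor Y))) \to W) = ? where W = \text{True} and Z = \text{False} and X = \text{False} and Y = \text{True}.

X \to W = \text{False} \to \text{True} = \text{True}
X \to Z = \text{False} \to \text{False} = \text{True}
X \lor (X \to Z) = \text{False} \lor \text{True} = \text{True}
(X \to W) \to (X \lor (X \to Z)) = \text{True} \to \text{True} = \text{True}
Z \to X = \text{False} \to \text{False} = \text{True}
(Z \to X) \to Y = \text{True} \to \text{True} = \text{True}
Z \to ((Z \to X) \to Y) = \text{False} \to \text{True} = \text{True}
X \to (Z \to ((Z \to X) \to Y)) = \text{False} \to \text{True} = \text{True}
((X \to W) \to (X \lor (X \to Z))) \to (X \to (Z \to ((Z \to X) \to Y))) = \text{True} \to \text{True} = \text{True}
W \lor (((X \to W) \to (X \lor (X \to Z))) \to (X \to (Z \to ((Z \to X) \to Y)))) = \text{True} \lor \text{True} = \text{True}
(W \lor (((X \to W) \to (X \lor (X \to Z))) \to (X \to (Z \to ((Z \to X) \to Y))))) \to Z = \text{True} \to \text{False} = \text{False}
Y \lor Z = \text{True} \lor \text{False} = \text{True}
\lnot (Y \lor Z) = \lnot \text{True} = \text{False}
Z \lor Y = \text{False} \lor \text{True} = \text{True}
(Z \lor Y) \lor Y = \text{True} \lor \text{True} = \text{True}
\lnot (Y \lor Z) \land ((Z \lor Y) \lor Y) = \text{False} \land \text{True} = \text{False}
Z \to (\lnot (Y \lor Z) \land ((Z \lor Y) \lor Y)) = \text{False} \to \text{False} = \text{True}
(Z \to (\lnot (Y \lor Z) \land ((Z \lor Y) \lor Y))) \to W = \text{True} \to \text{True} = \text{True}
((W \lor (((X \to W) \to (X \lor (X \to Z))) \to (X \to (Z \to ((Z \to X) \to Y))))) \to Z) \to ((Z \to (\lnot (Y \lor Z) \land ((Z \lor Y) \lor Y))) \to W) = \text{False} \to \text{True} = \text{True}

\text{True}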